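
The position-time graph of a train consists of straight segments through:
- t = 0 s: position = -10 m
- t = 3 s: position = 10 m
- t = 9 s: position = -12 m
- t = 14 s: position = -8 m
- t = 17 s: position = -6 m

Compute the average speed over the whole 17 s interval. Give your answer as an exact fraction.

48/17 m/s

Average speed = (total path length)/(elapsed time); on a piecewise-linear x-t graph the path length is Σ|Δx|.
0–3 s: |Δx| = |10 − -10| = 20 m
3–9 s: |Δx| = |-12 − 10| = 22 m
9–14 s: |Δx| = |-8 − -12| = 4 m
14–17 s: |Δx| = |-6 − -8| = 2 m
Total path = 48 m; average speed = 48/17 = 48/17 m/s.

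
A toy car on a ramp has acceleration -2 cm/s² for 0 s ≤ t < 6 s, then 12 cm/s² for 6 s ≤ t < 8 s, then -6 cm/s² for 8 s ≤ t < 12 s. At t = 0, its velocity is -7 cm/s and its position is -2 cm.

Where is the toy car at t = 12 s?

On each constant-a segment, Δv = aΔt and Δx = v₀Δt + ½aΔt²; chain segment to segment.
0–6 s: v starts -7 cm/s; Δx = -7·6 + ½·-2·6² = -78 cm; v ends -19 cm/s.
6–8 s: v starts -19 cm/s; Δx = -19·2 + ½·12·2² = -14 cm; v ends 5 cm/s.
8–12 s: v starts 5 cm/s; Δx = 5·4 + ½·-6·4² = -28 cm; v ends -19 cm/s.
x(12) = -2 + Σ Δx = -122 cm.

-122 cm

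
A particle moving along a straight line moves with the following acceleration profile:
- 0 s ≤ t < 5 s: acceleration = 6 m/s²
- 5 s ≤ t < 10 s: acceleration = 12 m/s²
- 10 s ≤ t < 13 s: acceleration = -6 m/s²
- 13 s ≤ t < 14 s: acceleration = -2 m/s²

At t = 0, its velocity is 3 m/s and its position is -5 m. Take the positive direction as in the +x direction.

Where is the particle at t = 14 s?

726 m

On each constant-a segment, Δv = aΔt and Δx = v₀Δt + ½aΔt²; chain segment to segment.
0–5 s: v starts 3 m/s; Δx = 3·5 + ½·6·5² = 90 m; v ends 33 m/s.
5–10 s: v starts 33 m/s; Δx = 33·5 + ½·12·5² = 315 m; v ends 93 m/s.
10–13 s: v starts 93 m/s; Δx = 93·3 + ½·-6·3² = 252 m; v ends 75 m/s.
13–14 s: v starts 75 m/s; Δx = 75·1 + ½·-2·1² = 74 m; v ends 73 m/s.
x(14) = -5 + Σ Δx = 726 m.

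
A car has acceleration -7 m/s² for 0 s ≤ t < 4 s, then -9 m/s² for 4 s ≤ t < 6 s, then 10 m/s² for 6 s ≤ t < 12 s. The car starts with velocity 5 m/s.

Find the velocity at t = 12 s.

Δv equals the area under the a-t graph; then v = v₀ + Δv.
0–4 s: -7 × 4 = -28 m/s
4–6 s: -9 × 2 = -18 m/s
6–12 s: 10 × 6 = 60 m/s
Δv = 14 m/s, so v(12) = 5 + (14) = 19 m/s.

19 m/s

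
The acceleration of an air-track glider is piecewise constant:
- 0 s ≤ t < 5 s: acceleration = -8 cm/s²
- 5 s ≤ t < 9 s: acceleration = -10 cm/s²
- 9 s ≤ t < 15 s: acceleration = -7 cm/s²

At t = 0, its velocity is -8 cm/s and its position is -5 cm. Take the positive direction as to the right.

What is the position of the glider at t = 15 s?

-1071 cm

On each constant-a segment, Δv = aΔt and Δx = v₀Δt + ½aΔt²; chain segment to segment.
0–5 s: v starts -8 cm/s; Δx = -8·5 + ½·-8·5² = -140 cm; v ends -48 cm/s.
5–9 s: v starts -48 cm/s; Δx = -48·4 + ½·-10·4² = -272 cm; v ends -88 cm/s.
9–15 s: v starts -88 cm/s; Δx = -88·6 + ½·-7·6² = -654 cm; v ends -130 cm/s.
x(15) = -5 + Σ Δx = -1071 cm.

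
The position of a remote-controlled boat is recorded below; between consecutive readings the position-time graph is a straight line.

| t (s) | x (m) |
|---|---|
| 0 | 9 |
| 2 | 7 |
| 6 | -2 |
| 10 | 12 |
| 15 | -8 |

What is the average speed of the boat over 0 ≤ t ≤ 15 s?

Average speed = (total path length)/(elapsed time); on a piecewise-linear x-t graph the path length is Σ|Δx|.
0–2 s: |Δx| = |7 − 9| = 2 m
2–6 s: |Δx| = |-2 − 7| = 9 m
6–10 s: |Δx| = |12 − -2| = 14 m
10–15 s: |Δx| = |-8 − 12| = 20 m
Total path = 45 m; average speed = 45/15 = 3 m/s.

3 m/s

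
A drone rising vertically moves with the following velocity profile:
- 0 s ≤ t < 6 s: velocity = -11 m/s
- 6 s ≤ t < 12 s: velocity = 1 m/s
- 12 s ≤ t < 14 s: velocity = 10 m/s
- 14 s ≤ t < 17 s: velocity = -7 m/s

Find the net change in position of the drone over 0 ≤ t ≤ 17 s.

-61 m

Displacement is the signed area under the v-t curve.
0–6 s: -11 × 6 = -66 m
6–12 s: 1 × 6 = 6 m
12–14 s: 10 × 2 = 20 m
14–17 s: -7 × 3 = -21 m
Net displacement = -61 m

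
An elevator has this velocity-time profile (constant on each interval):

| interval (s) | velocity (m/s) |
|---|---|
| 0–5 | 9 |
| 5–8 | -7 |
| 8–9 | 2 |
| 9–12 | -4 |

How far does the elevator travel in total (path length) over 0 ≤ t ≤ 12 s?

80 m

Distance (not displacement) is the total path length: add the absolute areas under v-t.
0–5 s: |9| × 5 = 45 m
5–8 s: |-7| × 3 = 21 m
8–9 s: |2| × 1 = 2 m
9–12 s: |-4| × 3 = 12 m
Total distance = 80 m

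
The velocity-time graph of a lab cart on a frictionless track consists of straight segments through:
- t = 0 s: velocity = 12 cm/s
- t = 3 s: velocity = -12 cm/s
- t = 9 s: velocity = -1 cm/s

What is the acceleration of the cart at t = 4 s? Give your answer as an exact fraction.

11/6 cm/s²

Acceleration is the slope of the v-t graph on 3–9 s: (-1 − -12)/(9 − 3) = 11/6 cm/s².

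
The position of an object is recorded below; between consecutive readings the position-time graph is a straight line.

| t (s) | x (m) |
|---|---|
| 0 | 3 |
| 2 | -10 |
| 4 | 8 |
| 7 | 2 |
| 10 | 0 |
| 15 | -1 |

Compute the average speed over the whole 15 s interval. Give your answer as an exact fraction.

8/3 m/s

Average speed = (total path length)/(elapsed time); on a piecewise-linear x-t graph the path length is Σ|Δx|.
0–2 s: |Δx| = |-10 − 3| = 13 m
2–4 s: |Δx| = |8 − -10| = 18 m
4–7 s: |Δx| = |2 − 8| = 6 m
7–10 s: |Δx| = |0 − 2| = 2 m
10–15 s: |Δx| = |-1 − 0| = 1 m
Total path = 40 m; average speed = 40/15 = 8/3 m/s.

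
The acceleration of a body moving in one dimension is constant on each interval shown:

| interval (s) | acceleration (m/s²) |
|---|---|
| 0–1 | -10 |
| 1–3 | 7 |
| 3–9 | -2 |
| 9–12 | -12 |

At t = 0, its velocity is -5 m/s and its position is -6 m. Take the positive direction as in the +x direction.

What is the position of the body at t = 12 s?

-167 m

On each constant-a segment, Δv = aΔt and Δx = v₀Δt + ½aΔt²; chain segment to segment.
0–1 s: v starts -5 m/s; Δx = -5·1 + ½·-10·1² = -10 m; v ends -15 m/s.
1–3 s: v starts -15 m/s; Δx = -15·2 + ½·7·2² = -16 m; v ends -1 m/s.
3–9 s: v starts -1 m/s; Δx = -1·6 + ½·-2·6² = -42 m; v ends -13 m/s.
9–12 s: v starts -13 m/s; Δx = -13·3 + ½·-12·3² = -93 m; v ends -49 m/s.
x(12) = -6 + Σ Δx = -167 m.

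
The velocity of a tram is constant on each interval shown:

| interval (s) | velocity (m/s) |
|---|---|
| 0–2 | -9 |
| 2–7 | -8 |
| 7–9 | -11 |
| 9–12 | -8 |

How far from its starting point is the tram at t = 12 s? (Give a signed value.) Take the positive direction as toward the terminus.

-104 m

Net displacement equals the area under the velocity-time graph (areas below the axis count negative).
0–2 s: -9 × 2 = -18 m
2–7 s: -8 × 5 = -40 m
7–9 s: -11 × 2 = -22 m
9–12 s: -8 × 3 = -24 m
Net displacement = -104 m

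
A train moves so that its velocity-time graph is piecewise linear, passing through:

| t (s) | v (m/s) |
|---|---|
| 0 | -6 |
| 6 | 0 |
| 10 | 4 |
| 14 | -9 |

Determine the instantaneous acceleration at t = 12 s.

Acceleration is the slope of the v-t graph on 10–14 s: (-9 − 4)/(14 − 10) = -3.25 m/s².

-3.25 m/s²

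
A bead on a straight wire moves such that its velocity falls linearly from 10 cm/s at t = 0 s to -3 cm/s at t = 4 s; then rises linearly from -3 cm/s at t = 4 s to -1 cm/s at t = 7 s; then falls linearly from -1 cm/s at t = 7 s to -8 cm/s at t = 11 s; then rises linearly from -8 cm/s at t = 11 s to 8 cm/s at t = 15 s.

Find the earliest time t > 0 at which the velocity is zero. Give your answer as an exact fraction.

v changes sign on 0–4 s (from 10 to -3); the graph is linear there, so v = 0 at t = 0 + (-10)·(4 − 0)/(-3 − 10) = 40/13 s.

t = 40/13 s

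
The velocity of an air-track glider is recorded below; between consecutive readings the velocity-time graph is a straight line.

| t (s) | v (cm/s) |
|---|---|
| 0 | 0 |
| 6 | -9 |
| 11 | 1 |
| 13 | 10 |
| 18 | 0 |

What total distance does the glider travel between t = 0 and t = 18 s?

83.5 cm

Total distance travelled is ∫|v| dt — sum the magnitudes of each area piece.
0–6 s: |½(0 + -9)(6)| = 27 cm
6–11 s: v = 0 at t = 10.5 s; triangle areas 20.25 + 0.25 = 20.5 cm
11–13 s: |½(1 + 10)(2)| = 11 cm
13–18 s: |½(10 + 0)(5)| = 25 cm
Total distance = 83.5 cm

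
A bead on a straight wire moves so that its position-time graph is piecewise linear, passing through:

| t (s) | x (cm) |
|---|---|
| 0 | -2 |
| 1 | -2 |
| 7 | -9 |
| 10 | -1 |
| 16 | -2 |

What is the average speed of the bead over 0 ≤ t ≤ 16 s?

1 cm/s

Average speed = (total path length)/(elapsed time); on a piecewise-linear x-t graph the path length is Σ|Δx|.
0–1 s: |Δx| = |-2 − -2| = 0 cm
1–7 s: |Δx| = |-9 − -2| = 7 cm
7–10 s: |Δx| = |-1 − -9| = 8 cm
10–16 s: |Δx| = |-2 − -1| = 1 cm
Total path = 16 cm; average speed = 16/16 = 1 cm/s.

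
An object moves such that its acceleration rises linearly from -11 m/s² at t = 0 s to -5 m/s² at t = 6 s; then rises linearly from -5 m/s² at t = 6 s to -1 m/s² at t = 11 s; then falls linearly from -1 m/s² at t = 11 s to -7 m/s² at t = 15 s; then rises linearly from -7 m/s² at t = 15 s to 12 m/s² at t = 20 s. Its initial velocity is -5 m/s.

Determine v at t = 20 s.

Δv equals the area under the a-t graph; then v = v₀ + Δv.
0–6 s: ½(-11 + -5)(6) = -48 m/s
6–11 s: ½(-5 + -1)(5) = -15 m/s
11–15 s: ½(-1 + -7)(4) = -16 m/s
15–20 s: ½(-7 + 12)(5) = 12.5 m/s
Δv = -66.5 m/s, so v(20) = -5 + (-66.5) = -71.5 m/s.

-71.5 m/s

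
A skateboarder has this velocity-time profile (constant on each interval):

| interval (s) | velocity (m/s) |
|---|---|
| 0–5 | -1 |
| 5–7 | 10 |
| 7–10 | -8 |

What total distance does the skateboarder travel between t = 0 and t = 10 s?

Total distance travelled is ∫|v| dt — sum the magnitudes of each area piece.
0–5 s: |-1| × 5 = 5 m
5–7 s: |10| × 2 = 20 m
7–10 s: |-8| × 3 = 24 m
Total distance = 49 m

49 m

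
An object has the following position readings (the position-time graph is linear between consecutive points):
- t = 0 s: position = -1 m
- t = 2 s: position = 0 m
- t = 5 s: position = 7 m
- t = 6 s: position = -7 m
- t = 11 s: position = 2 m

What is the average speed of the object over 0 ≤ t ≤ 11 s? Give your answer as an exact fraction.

31/11 m/s

Average speed = (total path length)/(elapsed time); on a piecewise-linear x-t graph the path length is Σ|Δx|.
0–2 s: |Δx| = |0 − -1| = 1 m
2–5 s: |Δx| = |7 − 0| = 7 m
5–6 s: |Δx| = |-7 − 7| = 14 m
6–11 s: |Δx| = |2 − -7| = 9 m
Total path = 31 m; average speed = 31/11 = 31/11 m/s.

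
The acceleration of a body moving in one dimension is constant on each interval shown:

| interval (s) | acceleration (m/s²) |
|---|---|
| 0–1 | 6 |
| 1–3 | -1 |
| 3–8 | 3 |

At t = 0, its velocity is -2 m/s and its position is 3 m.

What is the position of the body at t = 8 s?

On each constant-a segment, Δv = aΔt and Δx = v₀Δt + ½aΔt²; chain segment to segment.
0–1 s: v starts -2 m/s; Δx = -2·1 + ½·6·1² = 1 m; v ends 4 m/s.
1–3 s: v starts 4 m/s; Δx = 4·2 + ½·-1·2² = 6 m; v ends 2 m/s.
3–8 s: v starts 2 m/s; Δx = 2·5 + ½·3·5² = 47.5 m; v ends 17 m/s.
x(8) = 3 + Σ Δx = 57.5 m.

57.5 m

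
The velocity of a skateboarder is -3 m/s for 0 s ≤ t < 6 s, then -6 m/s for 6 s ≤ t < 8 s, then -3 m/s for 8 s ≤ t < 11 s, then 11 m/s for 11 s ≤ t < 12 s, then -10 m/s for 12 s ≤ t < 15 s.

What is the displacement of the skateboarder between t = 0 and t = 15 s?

Displacement is the signed area under the v-t curve.
0–6 s: -3 × 6 = -18 m
6–8 s: -6 × 2 = -12 m
8–11 s: -3 × 3 = -9 m
11–12 s: 11 × 1 = 11 m
12–15 s: -10 × 3 = -30 m
Net displacement = -58 m

-58 m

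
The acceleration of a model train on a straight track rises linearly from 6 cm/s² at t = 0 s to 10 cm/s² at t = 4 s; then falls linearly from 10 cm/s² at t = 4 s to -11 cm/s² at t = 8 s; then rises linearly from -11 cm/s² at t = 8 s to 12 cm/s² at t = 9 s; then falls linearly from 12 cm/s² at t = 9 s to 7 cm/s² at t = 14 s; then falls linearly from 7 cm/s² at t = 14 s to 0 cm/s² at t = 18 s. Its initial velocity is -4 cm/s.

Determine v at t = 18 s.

Δv equals the area under the a-t graph; then v = v₀ + Δv.
0–4 s: ½(6 + 10)(4) = 32 cm/s
4–8 s: ½(10 + -11)(4) = -2 cm/s
8–9 s: ½(-11 + 12)(1) = 0.5 cm/s
9–14 s: ½(12 + 7)(5) = 47.5 cm/s
14–18 s: ½(7 + 0)(4) = 14 cm/s
Δv = 92 cm/s, so v(18) = -4 + (92) = 88 cm/s.

88 cm/s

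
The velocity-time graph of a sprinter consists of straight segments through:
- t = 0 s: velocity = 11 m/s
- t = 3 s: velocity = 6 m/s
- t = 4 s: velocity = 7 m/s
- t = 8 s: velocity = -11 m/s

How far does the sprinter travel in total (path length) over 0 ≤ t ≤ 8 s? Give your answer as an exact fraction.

Total distance travelled is ∫|v| dt — sum the magnitudes of each area piece.
0–3 s: |½(11 + 6)(3)| = 25.5 m
3–4 s: |½(6 + 7)(1)| = 6.5 m
4–8 s: v = 0 at t = 50/9 s; triangle areas 49/9 + 121/9 = 170/9 m
Total distance = 458/9 m

458/9 m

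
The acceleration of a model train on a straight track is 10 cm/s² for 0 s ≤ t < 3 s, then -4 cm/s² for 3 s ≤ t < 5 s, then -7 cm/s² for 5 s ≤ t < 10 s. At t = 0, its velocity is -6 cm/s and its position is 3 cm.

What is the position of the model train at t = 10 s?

On each constant-a segment, Δv = aΔt and Δx = v₀Δt + ½aΔt²; chain segment to segment.
0–3 s: v starts -6 cm/s; Δx = -6·3 + ½·10·3² = 27 cm; v ends 24 cm/s.
3–5 s: v starts 24 cm/s; Δx = 24·2 + ½·-4·2² = 40 cm; v ends 16 cm/s.
5–10 s: v starts 16 cm/s; Δx = 16·5 + ½·-7·5² = -7.5 cm; v ends -19 cm/s.
x(10) = 3 + Σ Δx = 62.5 cm.

62.5 cm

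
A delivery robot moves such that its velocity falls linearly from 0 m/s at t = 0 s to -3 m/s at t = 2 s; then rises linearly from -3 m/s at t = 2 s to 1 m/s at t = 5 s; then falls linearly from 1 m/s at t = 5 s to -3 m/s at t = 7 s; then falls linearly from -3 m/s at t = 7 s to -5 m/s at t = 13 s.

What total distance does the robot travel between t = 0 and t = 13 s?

33.25 m

Total distance travelled is ∫|v| dt — sum the magnitudes of each area piece.
0–2 s: |½(0 + -3)(2)| = 3 m
2–5 s: v = 0 at t = 4.25 s; triangle areas 3.375 + 0.375 = 3.75 m
5–7 s: v = 0 at t = 5.5 s; triangle areas 0.25 + 2.25 = 2.5 m
7–13 s: |½(-3 + -5)(6)| = 24 m
Total distance = 33.25 m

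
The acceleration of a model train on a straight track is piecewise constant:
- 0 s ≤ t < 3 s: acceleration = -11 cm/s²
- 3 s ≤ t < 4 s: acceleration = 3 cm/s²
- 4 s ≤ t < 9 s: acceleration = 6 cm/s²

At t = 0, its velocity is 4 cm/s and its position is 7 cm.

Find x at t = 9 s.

On each constant-a segment, Δv = aΔt and Δx = v₀Δt + ½aΔt²; chain segment to segment.
0–3 s: v starts 4 cm/s; Δx = 4·3 + ½·-11·3² = -37.5 cm; v ends -29 cm/s.
3–4 s: v starts -29 cm/s; Δx = -29·1 + ½·3·1² = -27.5 cm; v ends -26 cm/s.
4–9 s: v starts -26 cm/s; Δx = -26·5 + ½·6·5² = -55 cm; v ends 4 cm/s.
x(9) = 7 + Σ Δx = -113 cm.

-113 cm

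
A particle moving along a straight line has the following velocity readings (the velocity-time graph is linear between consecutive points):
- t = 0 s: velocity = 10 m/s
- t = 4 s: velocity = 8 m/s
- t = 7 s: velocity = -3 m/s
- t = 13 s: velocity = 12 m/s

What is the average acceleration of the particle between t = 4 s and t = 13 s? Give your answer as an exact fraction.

4/9 m/s²

Average acceleration = Δv/Δt = (12 − 8)/(13 − 4) = 4/9 m/s².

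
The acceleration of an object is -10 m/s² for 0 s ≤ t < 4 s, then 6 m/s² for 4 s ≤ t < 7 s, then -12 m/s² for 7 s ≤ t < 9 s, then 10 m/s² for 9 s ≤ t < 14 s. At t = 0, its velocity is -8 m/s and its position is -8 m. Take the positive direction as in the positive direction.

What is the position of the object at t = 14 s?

-466 m

On each constant-a segment, Δv = aΔt and Δx = v₀Δt + ½aΔt²; chain segment to segment.
0–4 s: v starts -8 m/s; Δx = -8·4 + ½·-10·4² = -112 m; v ends -48 m/s.
4–7 s: v starts -48 m/s; Δx = -48·3 + ½·6·3² = -117 m; v ends -30 m/s.
7–9 s: v starts -30 m/s; Δx = -30·2 + ½·-12·2² = -84 m; v ends -54 m/s.
9–14 s: v starts -54 m/s; Δx = -54·5 + ½·10·5² = -145 m; v ends -4 m/s.
x(14) = -8 + Σ Δx = -466 m.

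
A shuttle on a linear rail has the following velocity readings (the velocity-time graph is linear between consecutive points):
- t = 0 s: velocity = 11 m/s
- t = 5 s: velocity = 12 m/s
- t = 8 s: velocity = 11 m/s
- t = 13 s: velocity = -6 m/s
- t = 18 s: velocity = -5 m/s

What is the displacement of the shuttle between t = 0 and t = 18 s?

77 m

Displacement is the signed area under the v-t curve.
0–5 s: ½(11 + 12)(5) = 57.5 m
5–8 s: ½(12 + 11)(3) = 34.5 m
8–13 s: ½(11 + -6)(5) = 12.5 m
13–18 s: ½(-6 + -5)(5) = -27.5 m
Net displacement = 77 m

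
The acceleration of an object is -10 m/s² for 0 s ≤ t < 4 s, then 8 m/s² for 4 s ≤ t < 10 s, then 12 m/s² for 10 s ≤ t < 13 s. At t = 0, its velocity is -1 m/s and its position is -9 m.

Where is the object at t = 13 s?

-120 m

On each constant-a segment, Δv = aΔt and Δx = v₀Δt + ½aΔt²; chain segment to segment.
0–4 s: v starts -1 m/s; Δx = -1·4 + ½·-10·4² = -84 m; v ends -41 m/s.
4–10 s: v starts -41 m/s; Δx = -41·6 + ½·8·6² = -102 m; v ends 7 m/s.
10–13 s: v starts 7 m/s; Δx = 7·3 + ½·12·3² = 75 m; v ends 43 m/s.
x(13) = -9 + Σ Δx = -120 m.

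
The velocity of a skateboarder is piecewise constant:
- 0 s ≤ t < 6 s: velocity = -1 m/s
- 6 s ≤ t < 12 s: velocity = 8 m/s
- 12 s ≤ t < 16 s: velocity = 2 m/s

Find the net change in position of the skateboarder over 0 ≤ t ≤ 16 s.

Net displacement equals the area under the velocity-time graph (areas below the axis count negative).
0–6 s: -1 × 6 = -6 m
6–12 s: 8 × 6 = 48 m
12–16 s: 2 × 4 = 8 m
Net displacement = 50 m

50 m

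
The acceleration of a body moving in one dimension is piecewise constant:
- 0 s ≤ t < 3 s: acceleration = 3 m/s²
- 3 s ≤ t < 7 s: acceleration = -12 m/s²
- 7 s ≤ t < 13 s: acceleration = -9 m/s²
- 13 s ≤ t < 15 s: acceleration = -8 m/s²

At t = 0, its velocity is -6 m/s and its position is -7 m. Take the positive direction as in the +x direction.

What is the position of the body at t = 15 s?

-741.5 m

On each constant-a segment, Δv = aΔt and Δx = v₀Δt + ½aΔt²; chain segment to segment.
0–3 s: v starts -6 m/s; Δx = -6·3 + ½·3·3² = -4.5 m; v ends 3 m/s.
3–7 s: v starts 3 m/s; Δx = 3·4 + ½·-12·4² = -84 m; v ends -45 m/s.
7–13 s: v starts -45 m/s; Δx = -45·6 + ½·-9·6² = -432 m; v ends -99 m/s.
13–15 s: v starts -99 m/s; Δx = -99·2 + ½·-8·2² = -214 m; v ends -115 m/s.
x(15) = -7 + Σ Δx = -741.5 m.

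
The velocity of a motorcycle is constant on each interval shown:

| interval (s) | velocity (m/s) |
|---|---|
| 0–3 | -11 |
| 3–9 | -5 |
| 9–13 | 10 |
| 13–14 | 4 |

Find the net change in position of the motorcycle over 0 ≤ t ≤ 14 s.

Displacement is the signed area under the v-t curve.
0–3 s: -11 × 3 = -33 m
3–9 s: -5 × 6 = -30 m
9–13 s: 10 × 4 = 40 m
13–14 s: 4 × 1 = 4 m
Net displacement = -19 m

-19 m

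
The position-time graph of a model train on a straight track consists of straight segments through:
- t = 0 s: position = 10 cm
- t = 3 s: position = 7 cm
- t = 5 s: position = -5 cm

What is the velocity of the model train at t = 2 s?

Velocity is the slope of the x-t graph on 0–3 s: (7 − 10)/(3 − 0) = -1 cm/s.

-1 cm/s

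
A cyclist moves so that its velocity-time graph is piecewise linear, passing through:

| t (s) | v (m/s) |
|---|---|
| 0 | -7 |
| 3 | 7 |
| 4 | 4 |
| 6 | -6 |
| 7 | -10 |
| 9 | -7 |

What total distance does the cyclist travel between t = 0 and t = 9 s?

Distance (not displacement) is the total path length: add the absolute areas under v-t.
0–3 s: v = 0 at t = 1.5 s; triangle areas 5.25 + 5.25 = 10.5 m
3–4 s: |½(7 + 4)(1)| = 5.5 m
4–6 s: v = 0 at t = 4.8 s; triangle areas 1.6 + 3.6 = 5.2 m
6–7 s: |½(-6 + -10)(1)| = 8 m
7–9 s: |½(-10 + -7)(2)| = 17 m
Total distance = 46.2 m

46.2 m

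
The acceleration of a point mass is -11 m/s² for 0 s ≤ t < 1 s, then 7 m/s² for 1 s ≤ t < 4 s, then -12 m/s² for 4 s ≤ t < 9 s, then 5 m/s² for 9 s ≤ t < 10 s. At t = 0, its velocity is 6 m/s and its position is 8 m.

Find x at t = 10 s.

On each constant-a segment, Δv = aΔt and Δx = v₀Δt + ½aΔt²; chain segment to segment.
0–1 s: v starts 6 m/s; Δx = 6·1 + ½·-11·1² = 0.5 m; v ends -5 m/s.
1–4 s: v starts -5 m/s; Δx = -5·3 + ½·7·3² = 16.5 m; v ends 16 m/s.
4–9 s: v starts 16 m/s; Δx = 16·5 + ½·-12·5² = -70 m; v ends -44 m/s.
9–10 s: v starts -44 m/s; Δx = -44·1 + ½·5·1² = -41.5 m; v ends -39 m/s.
x(10) = 8 + Σ Δx = -86.5 m.

-86.5 m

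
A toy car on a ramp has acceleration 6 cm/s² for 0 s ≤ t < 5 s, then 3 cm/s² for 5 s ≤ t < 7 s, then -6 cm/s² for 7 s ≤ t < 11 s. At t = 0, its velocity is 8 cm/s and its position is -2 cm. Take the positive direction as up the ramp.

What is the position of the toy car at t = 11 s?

On each constant-a segment, Δv = aΔt and Δx = v₀Δt + ½aΔt²; chain segment to segment.
0–5 s: v starts 8 cm/s; Δx = 8·5 + ½·6·5² = 115 cm; v ends 38 cm/s.
5–7 s: v starts 38 cm/s; Δx = 38·2 + ½·3·2² = 82 cm; v ends 44 cm/s.
7–11 s: v starts 44 cm/s; Δx = 44·4 + ½·-6·4² = 128 cm; v ends 20 cm/s.
x(11) = -2 + Σ Δx = 323 cm.

323 cm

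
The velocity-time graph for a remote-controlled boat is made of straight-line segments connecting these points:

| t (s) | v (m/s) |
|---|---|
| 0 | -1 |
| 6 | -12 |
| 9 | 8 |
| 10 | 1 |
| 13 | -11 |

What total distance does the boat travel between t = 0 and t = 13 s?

Distance (not displacement) is the total path length: add the absolute areas under v-t.
0–6 s: |½(-1 + -12)(6)| = 39 m
6–9 s: v = 0 at t = 7.8 s; triangle areas 10.8 + 4.8 = 15.6 m
9–10 s: |½(8 + 1)(1)| = 4.5 m
10–13 s: v = 0 at t = 10.25 s; triangle areas 0.125 + 15.125 = 15.25 m
Total distance = 74.35 m

74.35 m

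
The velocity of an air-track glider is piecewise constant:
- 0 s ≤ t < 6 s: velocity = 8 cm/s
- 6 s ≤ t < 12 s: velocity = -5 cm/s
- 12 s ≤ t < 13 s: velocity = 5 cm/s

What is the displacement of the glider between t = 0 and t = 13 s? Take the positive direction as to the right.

Net displacement equals the area under the velocity-time graph (areas below the axis count negative).
0–6 s: 8 × 6 = 48 cm
6–12 s: -5 × 6 = -30 cm
12–13 s: 5 × 1 = 5 cm
Net displacement = 23 cm

23 cm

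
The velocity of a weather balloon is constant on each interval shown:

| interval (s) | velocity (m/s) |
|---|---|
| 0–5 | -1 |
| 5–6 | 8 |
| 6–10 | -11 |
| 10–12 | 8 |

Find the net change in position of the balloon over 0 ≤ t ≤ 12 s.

-25 m

Displacement is the signed area under the v-t curve.
0–5 s: -1 × 5 = -5 m
5–6 s: 8 × 1 = 8 m
6–10 s: -11 × 4 = -44 m
10–12 s: 8 × 2 = 16 m
Net displacement = -25 m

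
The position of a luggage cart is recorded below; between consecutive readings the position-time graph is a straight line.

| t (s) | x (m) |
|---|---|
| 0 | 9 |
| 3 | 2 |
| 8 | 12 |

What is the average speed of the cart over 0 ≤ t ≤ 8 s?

Average speed = (total path length)/(elapsed time); on a piecewise-linear x-t graph the path length is Σ|Δx|.
0–3 s: |Δx| = |2 − 9| = 7 m
3–8 s: |Δx| = |12 − 2| = 10 m
Total path = 17 m; average speed = 17/8 = 2.125 m/s.

2.125 m/s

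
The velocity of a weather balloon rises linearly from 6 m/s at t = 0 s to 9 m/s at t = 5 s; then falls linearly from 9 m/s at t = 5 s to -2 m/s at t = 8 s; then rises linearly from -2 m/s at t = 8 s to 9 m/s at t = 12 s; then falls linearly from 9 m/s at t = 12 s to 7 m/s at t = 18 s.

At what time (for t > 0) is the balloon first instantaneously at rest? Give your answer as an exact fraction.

t = 82/11 s

v changes sign on 5–8 s (from 9 to -2); the graph is linear there, so v = 0 at t = 5 + (-9)·(8 − 5)/(-2 − 9) = 82/11 s.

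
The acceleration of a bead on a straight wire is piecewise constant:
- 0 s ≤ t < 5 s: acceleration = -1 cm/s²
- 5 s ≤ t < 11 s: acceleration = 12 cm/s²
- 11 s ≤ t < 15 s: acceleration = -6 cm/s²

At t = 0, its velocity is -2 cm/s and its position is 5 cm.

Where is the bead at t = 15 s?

On each constant-a segment, Δv = aΔt and Δx = v₀Δt + ½aΔt²; chain segment to segment.
0–5 s: v starts -2 cm/s; Δx = -2·5 + ½·-1·5² = -22.5 cm; v ends -7 cm/s.
5–11 s: v starts -7 cm/s; Δx = -7·6 + ½·12·6² = 174 cm; v ends 65 cm/s.
11–15 s: v starts 65 cm/s; Δx = 65·4 + ½·-6·4² = 212 cm; v ends 41 cm/s.
x(15) = 5 + Σ Δx = 368.5 cm.

368.5 cm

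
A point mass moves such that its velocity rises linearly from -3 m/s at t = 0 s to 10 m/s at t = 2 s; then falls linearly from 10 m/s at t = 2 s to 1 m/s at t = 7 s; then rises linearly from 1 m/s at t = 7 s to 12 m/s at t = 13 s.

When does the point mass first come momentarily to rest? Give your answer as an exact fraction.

t = 6/13 s

v changes sign on 0–2 s (from -3 to 10); the graph is linear there, so v = 0 at t = 0 + (3)·(2 − 0)/(10 − -3) = 6/13 s.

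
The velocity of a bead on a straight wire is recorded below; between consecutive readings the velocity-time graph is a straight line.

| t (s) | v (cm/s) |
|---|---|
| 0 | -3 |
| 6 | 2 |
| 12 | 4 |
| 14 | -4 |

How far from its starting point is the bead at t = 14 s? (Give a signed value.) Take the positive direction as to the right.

15 cm

Net displacement equals the area under the velocity-time graph (areas below the axis count negative).
0–6 s: ½(-3 + 2)(6) = -3 cm
6–12 s: ½(2 + 4)(6) = 18 cm
12–14 s: ½(4 + -4)(2) = 0 cm
Net displacement = 15 cm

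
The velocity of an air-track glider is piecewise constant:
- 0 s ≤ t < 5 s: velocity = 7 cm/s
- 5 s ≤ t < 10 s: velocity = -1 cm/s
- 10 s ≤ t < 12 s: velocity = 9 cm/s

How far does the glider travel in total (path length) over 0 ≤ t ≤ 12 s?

Total distance travelled is ∫|v| dt — sum the magnitudes of each area piece.
0–5 s: |7| × 5 = 35 cm
5–10 s: |-1| × 5 = 5 cm
10–12 s: |9| × 2 = 18 cm
Total distance = 58 cm

58 cm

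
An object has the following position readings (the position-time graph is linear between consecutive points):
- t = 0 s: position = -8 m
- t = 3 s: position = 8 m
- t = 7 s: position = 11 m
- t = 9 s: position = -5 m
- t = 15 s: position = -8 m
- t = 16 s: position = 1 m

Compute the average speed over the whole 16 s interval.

Average speed = (total path length)/(elapsed time); on a piecewise-linear x-t graph the path length is Σ|Δx|.
0–3 s: |Δx| = |8 − -8| = 16 m
3–7 s: |Δx| = |11 − 8| = 3 m
7–9 s: |Δx| = |-5 − 11| = 16 m
9–15 s: |Δx| = |-8 − -5| = 3 m
15–16 s: |Δx| = |1 − -8| = 9 m
Total path = 47 m; average speed = 47/16 = 2.9375 m/s.

2.9375 m/s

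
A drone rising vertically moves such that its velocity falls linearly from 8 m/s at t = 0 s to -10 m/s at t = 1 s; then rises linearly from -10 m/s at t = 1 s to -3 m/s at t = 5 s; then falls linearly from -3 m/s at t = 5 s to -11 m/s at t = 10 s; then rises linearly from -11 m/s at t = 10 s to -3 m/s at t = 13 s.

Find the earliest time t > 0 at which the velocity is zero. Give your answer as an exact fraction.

t = 4/9 s

v changes sign on 0–1 s (from 8 to -10); the graph is linear there, so v = 0 at t = 0 + (-8)·(1 − 0)/(-10 − 8) = 4/9 s.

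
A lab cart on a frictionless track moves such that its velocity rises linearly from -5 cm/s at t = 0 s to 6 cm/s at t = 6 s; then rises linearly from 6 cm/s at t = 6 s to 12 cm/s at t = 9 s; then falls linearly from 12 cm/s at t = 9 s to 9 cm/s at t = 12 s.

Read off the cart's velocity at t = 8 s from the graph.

On 6–9 s the graph is linear from 6 to 12 cm/s: v(8) = 6 + (12 − 6)·(8 − 6)/(9 − 6) = 10 cm/s.

10 cm/s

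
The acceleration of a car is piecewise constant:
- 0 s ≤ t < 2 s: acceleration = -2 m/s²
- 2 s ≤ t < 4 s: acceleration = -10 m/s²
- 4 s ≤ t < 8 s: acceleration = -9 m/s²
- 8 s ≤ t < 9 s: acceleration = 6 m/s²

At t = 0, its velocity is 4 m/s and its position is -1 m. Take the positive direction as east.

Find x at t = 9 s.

On each constant-a segment, Δv = aΔt and Δx = v₀Δt + ½aΔt²; chain segment to segment.
0–2 s: v starts 4 m/s; Δx = 4·2 + ½·-2·2² = 4 m; v ends 0 m/s.
2–4 s: v starts 0 m/s; Δx = 0·2 + ½·-10·2² = -20 m; v ends -20 m/s.
4–8 s: v starts -20 m/s; Δx = -20·4 + ½·-9·4² = -152 m; v ends -56 m/s.
8–9 s: v starts -56 m/s; Δx = -56·1 + ½·6·1² = -53 m; v ends -50 m/s.
x(9) = -1 + Σ Δx = -222 m.

-222 m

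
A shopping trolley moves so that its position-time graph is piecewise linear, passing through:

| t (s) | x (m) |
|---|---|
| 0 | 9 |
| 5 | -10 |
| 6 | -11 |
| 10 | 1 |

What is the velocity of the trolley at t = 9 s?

Velocity is the slope of the x-t graph on 6–10 s: (1 − -11)/(10 − 6) = 3 m/s.

3 m/s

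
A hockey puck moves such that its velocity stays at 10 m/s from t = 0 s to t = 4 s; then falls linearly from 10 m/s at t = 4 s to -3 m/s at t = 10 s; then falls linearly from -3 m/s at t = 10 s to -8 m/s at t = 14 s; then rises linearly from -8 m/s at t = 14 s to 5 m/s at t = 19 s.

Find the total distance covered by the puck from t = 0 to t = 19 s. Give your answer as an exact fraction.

2711/26 m

Total distance travelled is ∫|v| dt — sum the magnitudes of each area piece.
0–4 s: |10| × 4 = 40 m
4–10 s: v = 0 at t = 112/13 s; triangle areas 300/13 + 27/13 = 327/13 m
10–14 s: |½(-3 + -8)(4)| = 22 m
14–19 s: v = 0 at t = 222/13 s; triangle areas 160/13 + 125/26 = 445/26 m
Total distance = 2711/26 m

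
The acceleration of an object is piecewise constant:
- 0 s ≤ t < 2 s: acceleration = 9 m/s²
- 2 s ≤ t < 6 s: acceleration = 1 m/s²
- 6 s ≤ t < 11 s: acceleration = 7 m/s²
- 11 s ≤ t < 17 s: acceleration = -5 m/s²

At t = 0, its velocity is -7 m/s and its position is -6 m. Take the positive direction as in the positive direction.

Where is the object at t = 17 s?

422.5 m

On each constant-a segment, Δv = aΔt and Δx = v₀Δt + ½aΔt²; chain segment to segment.
0–2 s: v starts -7 m/s; Δx = -7·2 + ½·9·2² = 4 m; v ends 11 m/s.
2–6 s: v starts 11 m/s; Δx = 11·4 + ½·1·4² = 52 m; v ends 15 m/s.
6–11 s: v starts 15 m/s; Δx = 15·5 + ½·7·5² = 162.5 m; v ends 50 m/s.
11–17 s: v starts 50 m/s; Δx = 50·6 + ½·-5·6² = 210 m; v ends 20 m/s.
x(17) = -6 + Σ Δx = 422.5 m.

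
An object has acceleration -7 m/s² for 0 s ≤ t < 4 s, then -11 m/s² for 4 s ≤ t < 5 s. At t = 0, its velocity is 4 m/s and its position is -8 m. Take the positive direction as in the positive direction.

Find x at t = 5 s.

On each constant-a segment, Δv = aΔt and Δx = v₀Δt + ½aΔt²; chain segment to segment.
0–4 s: v starts 4 m/s; Δx = 4·4 + ½·-7·4² = -40 m; v ends -24 m/s.
4–5 s: v starts -24 m/s; Δx = -24·1 + ½·-11·1² = -29.5 m; v ends -35 m/s.
x(5) = -8 + Σ Δx = -77.5 m.

-77.5 m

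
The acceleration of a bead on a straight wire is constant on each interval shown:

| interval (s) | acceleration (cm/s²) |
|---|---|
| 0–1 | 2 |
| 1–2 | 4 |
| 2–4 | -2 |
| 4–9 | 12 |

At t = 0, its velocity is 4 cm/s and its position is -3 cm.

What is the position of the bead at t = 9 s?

206 cm

On each constant-a segment, Δv = aΔt and Δx = v₀Δt + ½aΔt²; chain segment to segment.
0–1 s: v starts 4 cm/s; Δx = 4·1 + ½·2·1² = 5 cm; v ends 6 cm/s.
1–2 s: v starts 6 cm/s; Δx = 6·1 + ½·4·1² = 8 cm; v ends 10 cm/s.
2–4 s: v starts 10 cm/s; Δx = 10·2 + ½·-2·2² = 16 cm; v ends 6 cm/s.
4–9 s: v starts 6 cm/s; Δx = 6·5 + ½·12·5² = 180 cm; v ends 66 cm/s.
x(9) = -3 + Σ Δx = 206 cm.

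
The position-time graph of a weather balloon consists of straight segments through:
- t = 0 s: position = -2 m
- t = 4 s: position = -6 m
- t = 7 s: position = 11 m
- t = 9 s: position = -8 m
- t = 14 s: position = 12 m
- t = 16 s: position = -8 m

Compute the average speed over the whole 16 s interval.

Average speed = (total path length)/(elapsed time); on a piecewise-linear x-t graph the path length is Σ|Δx|.
0–4 s: |Δx| = |-6 − -2| = 4 m
4–7 s: |Δx| = |11 − -6| = 17 m
7–9 s: |Δx| = |-8 − 11| = 19 m
9–14 s: |Δx| = |12 − -8| = 20 m
14–16 s: |Δx| = |-8 − 12| = 20 m
Total path = 80 m; average speed = 80/16 = 5 m/s.

5 m/s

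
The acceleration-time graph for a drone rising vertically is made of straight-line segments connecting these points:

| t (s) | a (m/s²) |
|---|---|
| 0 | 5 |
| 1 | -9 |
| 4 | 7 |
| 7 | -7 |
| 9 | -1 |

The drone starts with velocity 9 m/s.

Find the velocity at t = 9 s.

Δv equals the area under the a-t graph; then v = v₀ + Δv.
0–1 s: ½(5 + -9)(1) = -2 m/s
1–4 s: ½(-9 + 7)(3) = -3 m/s
4–7 s: ½(7 + -7)(3) = 0 m/s
7–9 s: ½(-7 + -1)(2) = -8 m/s
Δv = -13 m/s, so v(9) = 9 + (-13) = -4 m/s.

-4 m/s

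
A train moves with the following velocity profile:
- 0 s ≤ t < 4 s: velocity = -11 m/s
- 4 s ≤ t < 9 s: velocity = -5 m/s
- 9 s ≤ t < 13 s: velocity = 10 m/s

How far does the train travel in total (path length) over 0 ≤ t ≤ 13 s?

109 m

Distance (not displacement) is the total path length: add the absolute areas under v-t.
0–4 s: |-11| × 4 = 44 m
4–9 s: |-5| × 5 = 25 m
9–13 s: |10| × 4 = 40 m
Total distance = 109 m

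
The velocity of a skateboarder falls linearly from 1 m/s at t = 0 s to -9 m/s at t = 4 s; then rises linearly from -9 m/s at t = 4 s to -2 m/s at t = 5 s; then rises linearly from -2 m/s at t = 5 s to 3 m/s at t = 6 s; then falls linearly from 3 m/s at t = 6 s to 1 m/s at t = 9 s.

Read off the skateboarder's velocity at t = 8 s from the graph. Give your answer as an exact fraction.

5/3 m/s

On 6–9 s the graph is linear from 3 to 1 m/s: v(8) = 3 + (1 − 3)·(8 − 6)/(9 − 6) = 5/3 m/s.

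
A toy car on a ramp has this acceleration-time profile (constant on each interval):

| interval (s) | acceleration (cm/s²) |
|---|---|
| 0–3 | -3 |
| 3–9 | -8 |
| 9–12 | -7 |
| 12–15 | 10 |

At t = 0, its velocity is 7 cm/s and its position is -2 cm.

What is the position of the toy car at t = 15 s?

-500 cm

On each constant-a segment, Δv = aΔt and Δx = v₀Δt + ½aΔt²; chain segment to segment.
0–3 s: v starts 7 cm/s; Δx = 7·3 + ½·-3·3² = 7.5 cm; v ends -2 cm/s.
3–9 s: v starts -2 cm/s; Δx = -2·6 + ½·-8·6² = -156 cm; v ends -50 cm/s.
9–12 s: v starts -50 cm/s; Δx = -50·3 + ½·-7·3² = -181.5 cm; v ends -71 cm/s.
12–15 s: v starts -71 cm/s; Δx = -71·3 + ½·10·3² = -168 cm; v ends -41 cm/s.
x(15) = -2 + Σ Δx = -500 cm.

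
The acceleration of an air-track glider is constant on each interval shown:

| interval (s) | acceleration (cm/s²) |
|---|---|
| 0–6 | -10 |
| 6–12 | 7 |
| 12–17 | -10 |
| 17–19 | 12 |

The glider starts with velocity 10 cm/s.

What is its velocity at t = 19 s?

Δv equals the area under the a-t graph; then v = v₀ + Δv.
0–6 s: -10 × 6 = -60 cm/s
6–12 s: 7 × 6 = 42 cm/s
12–17 s: -10 × 5 = -50 cm/s
17–19 s: 12 × 2 = 24 cm/s
Δv = -44 cm/s, so v(19) = 10 + (-44) = -34 cm/s.

-34 cm/s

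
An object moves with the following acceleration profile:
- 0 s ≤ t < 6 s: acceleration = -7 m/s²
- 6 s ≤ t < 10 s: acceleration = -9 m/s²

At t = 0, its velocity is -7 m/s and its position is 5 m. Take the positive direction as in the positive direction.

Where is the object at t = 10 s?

On each constant-a segment, Δv = aΔt and Δx = v₀Δt + ½aΔt²; chain segment to segment.
0–6 s: v starts -7 m/s; Δx = -7·6 + ½·-7·6² = -168 m; v ends -49 m/s.
6–10 s: v starts -49 m/s; Δx = -49·4 + ½·-9·4² = -268 m; v ends -85 m/s.
x(10) = 5 + Σ Δx = -431 m.

-431 m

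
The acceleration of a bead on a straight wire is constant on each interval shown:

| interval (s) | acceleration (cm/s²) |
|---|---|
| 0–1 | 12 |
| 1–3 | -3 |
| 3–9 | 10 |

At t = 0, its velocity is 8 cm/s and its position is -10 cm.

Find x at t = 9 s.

302 cm

On each constant-a segment, Δv = aΔt and Δx = v₀Δt + ½aΔt²; chain segment to segment.
0–1 s: v starts 8 cm/s; Δx = 8·1 + ½·12·1² = 14 cm; v ends 20 cm/s.
1–3 s: v starts 20 cm/s; Δx = 20·2 + ½·-3·2² = 34 cm; v ends 14 cm/s.
3–9 s: v starts 14 cm/s; Δx = 14·6 + ½·10·6² = 264 cm; v ends 74 cm/s.
x(9) = -10 + Σ Δx = 302 cm.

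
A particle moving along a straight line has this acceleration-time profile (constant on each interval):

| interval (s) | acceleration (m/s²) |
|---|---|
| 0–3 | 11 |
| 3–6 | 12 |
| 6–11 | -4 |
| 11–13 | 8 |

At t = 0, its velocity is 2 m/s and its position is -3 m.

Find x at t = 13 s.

634.5 m

On each constant-a segment, Δv = aΔt and Δx = v₀Δt + ½aΔt²; chain segment to segment.
0–3 s: v starts 2 m/s; Δx = 2·3 + ½·11·3² = 55.5 m; v ends 35 m/s.
3–6 s: v starts 35 m/s; Δx = 35·3 + ½·12·3² = 159 m; v ends 71 m/s.
6–11 s: v starts 71 m/s; Δx = 71·5 + ½·-4·5² = 305 m; v ends 51 m/s.
11–13 s: v starts 51 m/s; Δx = 51·2 + ½·8·2² = 118 m; v ends 67 m/s.
x(13) = -3 + Σ Δx = 634.5 m.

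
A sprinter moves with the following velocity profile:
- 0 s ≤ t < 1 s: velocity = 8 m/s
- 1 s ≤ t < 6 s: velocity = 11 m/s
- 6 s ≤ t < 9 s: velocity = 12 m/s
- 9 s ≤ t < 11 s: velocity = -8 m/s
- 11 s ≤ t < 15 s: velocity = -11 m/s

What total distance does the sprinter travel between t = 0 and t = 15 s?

159 m

Total distance travelled is ∫|v| dt — sum the magnitudes of each area piece.
0–1 s: |8| × 1 = 8 m
1–6 s: |11| × 5 = 55 m
6–9 s: |12| × 3 = 36 m
9–11 s: |-8| × 2 = 16 m
11–15 s: |-11| × 4 = 44 m
Total distance = 159 m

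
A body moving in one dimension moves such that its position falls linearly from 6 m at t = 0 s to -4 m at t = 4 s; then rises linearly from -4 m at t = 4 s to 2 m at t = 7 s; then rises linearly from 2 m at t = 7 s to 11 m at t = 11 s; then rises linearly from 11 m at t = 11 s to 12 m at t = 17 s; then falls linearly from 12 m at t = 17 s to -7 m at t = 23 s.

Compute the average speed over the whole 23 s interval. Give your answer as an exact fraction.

45/23 m/s

Average speed = (total path length)/(elapsed time); on a piecewise-linear x-t graph the path length is Σ|Δx|.
0–4 s: |Δx| = |-4 − 6| = 10 m
4–7 s: |Δx| = |2 − -4| = 6 m
7–11 s: |Δx| = |11 − 2| = 9 m
11–17 s: |Δx| = |12 − 11| = 1 m
17–23 s: |Δx| = |-7 − 12| = 19 m
Total path = 45 m; average speed = 45/23 = 45/23 m/s.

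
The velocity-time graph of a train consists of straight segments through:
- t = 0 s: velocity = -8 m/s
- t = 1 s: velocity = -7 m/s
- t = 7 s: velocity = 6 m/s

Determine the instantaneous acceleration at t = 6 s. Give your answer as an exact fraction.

13/6 m/s²

Acceleration is the slope of the v-t graph on 1–7 s: (6 − -7)/(7 − 1) = 13/6 m/s².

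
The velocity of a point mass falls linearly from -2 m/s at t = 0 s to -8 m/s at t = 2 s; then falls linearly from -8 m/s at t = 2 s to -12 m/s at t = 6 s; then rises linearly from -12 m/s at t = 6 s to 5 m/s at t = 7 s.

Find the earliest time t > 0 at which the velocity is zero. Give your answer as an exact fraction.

v changes sign on 6–7 s (from -12 to 5); the graph is linear there, so v = 0 at t = 6 + (12)·(7 − 6)/(5 − -12) = 114/17 s.

t = 114/17 s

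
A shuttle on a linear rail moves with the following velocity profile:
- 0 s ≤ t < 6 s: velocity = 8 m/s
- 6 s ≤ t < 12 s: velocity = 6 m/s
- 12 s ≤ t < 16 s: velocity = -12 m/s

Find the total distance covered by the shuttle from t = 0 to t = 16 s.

Total distance travelled is ∫|v| dt — sum the magnitudes of each area piece.
0–6 s: |8| × 6 = 48 m
6–12 s: |6| × 6 = 36 m
12–16 s: |-12| × 4 = 48 m
Total distance = 132 m

132 m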